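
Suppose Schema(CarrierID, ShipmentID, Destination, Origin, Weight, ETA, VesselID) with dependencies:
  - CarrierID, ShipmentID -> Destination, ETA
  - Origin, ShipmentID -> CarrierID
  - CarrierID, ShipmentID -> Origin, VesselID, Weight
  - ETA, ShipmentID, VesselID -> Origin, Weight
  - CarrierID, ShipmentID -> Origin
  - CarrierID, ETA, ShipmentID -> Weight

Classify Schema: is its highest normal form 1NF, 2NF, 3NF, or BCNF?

Candidate keys: {CarrierID, ShipmentID}, {ETA, ShipmentID, VesselID}, {Origin, ShipmentID}. Prime attributes: {CarrierID, ETA, Origin, ShipmentID, VesselID}.
Every FD has a superkey on the left, so the relation is in BCNF.

BCNF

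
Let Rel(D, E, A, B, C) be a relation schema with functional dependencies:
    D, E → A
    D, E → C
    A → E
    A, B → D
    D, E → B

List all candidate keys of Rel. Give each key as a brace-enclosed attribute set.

{A, B} is a candidate key since {A, B}⁺ = {A, B, C, D, E} covers every attribute.
{A, D} is a candidate key since {A, D}⁺ = {A, B, C, D, E} covers every attribute.
{D, E} is a candidate key since {D, E}⁺ = {A, B, C, D, E} covers every attribute.
No proper subset of any of these is a key, and no other minimal superkey exists.

{A, B}, {A, D}, {D, E}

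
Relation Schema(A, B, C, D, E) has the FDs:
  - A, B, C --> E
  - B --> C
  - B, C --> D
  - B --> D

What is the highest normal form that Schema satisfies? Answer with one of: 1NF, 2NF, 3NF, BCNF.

Candidate key: {A, B}. Prime attributes: {A, B}.
For B --> C we have {B}⁺ = {B, C, D}; {B} is not a superkey, so BCNF fails.
B --> C determines the non-prime attribute {C} from a non-superkey — 3NF is violated.
The proper key subset {B} of {A, B} determines non-prime {C, D}, so the relation is not even in 2NF.

1NF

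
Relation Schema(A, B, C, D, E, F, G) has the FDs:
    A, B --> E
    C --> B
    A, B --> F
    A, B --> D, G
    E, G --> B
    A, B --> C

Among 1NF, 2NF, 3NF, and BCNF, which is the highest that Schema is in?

3NF

Candidate keys: {A, B}, {A, C}, {A, E, G}. Prime attributes: {A, B, C, E, G}.
C --> B: {C}⁺ = {B, C}, which is not all of the attributes, so the left side is not a superkey — BCNF is violated.
Since {B} ⊆ prime attributes and every other non-superkey FD also has a prime right side, the schema is in 3NF.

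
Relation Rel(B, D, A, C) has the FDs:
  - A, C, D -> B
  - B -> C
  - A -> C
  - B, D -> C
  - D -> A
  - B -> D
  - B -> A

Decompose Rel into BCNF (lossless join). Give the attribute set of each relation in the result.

{A, B, D}; {A, C}

Candidate keys of the original relation: {B}, {D}.
Within {A, B, C, D}: {A}⁺ ∩ {A, B, C, D} = {A, C}, not the whole set, so A -> C violates BCNF; decompose into {A, C} and {A, B, D}.
{A, C}: every determinant is a superkey — BCNF.
{A, B, D}: every determinant is a superkey — BCNF.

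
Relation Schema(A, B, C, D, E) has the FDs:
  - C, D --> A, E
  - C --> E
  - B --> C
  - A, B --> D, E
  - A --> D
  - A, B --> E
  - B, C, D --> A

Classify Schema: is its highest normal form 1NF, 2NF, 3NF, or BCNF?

1NF

Candidate keys: {A, B}, {B, D}. Prime attributes: {A, B, D}.
C, D --> A, E breaks BCNF: {C, D}⁺ = {A, C, D, E}, so {C, D} is not a superkey.
Because {E} is non-prime and the left side of C, D --> A, E is not a superkey, the relation is not in 3NF.
The proper key subset {B} of {A, B} determines non-prime {C, E}, so the relation is not even in 2NF.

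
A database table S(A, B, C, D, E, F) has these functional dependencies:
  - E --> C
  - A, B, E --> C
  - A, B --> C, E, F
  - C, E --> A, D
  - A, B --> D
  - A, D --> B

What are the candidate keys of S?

{E}⁺ = {A, B, C, D, E, F}, which is every attribute, so {E} is a candidate key.
{A, B}⁺ = {A, B, C, D, E, F}, which is every attribute, so {A, B} is a candidate key.
{A, D}⁺ = {A, B, C, D, E, F}, which is every attribute, so {A, D} is a candidate key.
No proper subset of any of these is a key, and no other minimal superkey exists.

{A, B}, {A, D}, {E}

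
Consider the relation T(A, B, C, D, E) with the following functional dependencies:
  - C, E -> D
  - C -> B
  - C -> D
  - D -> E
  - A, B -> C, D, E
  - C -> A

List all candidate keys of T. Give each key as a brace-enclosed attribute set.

{A, B}, {C}

{C} is a candidate key since {C}⁺ = {A, B, C, D, E} covers every attribute.
{A, B} is a candidate key since {A, B}⁺ = {A, B, C, D, E} covers every attribute.
Any other superkey properly contains one of these, so there are no further candidate keys.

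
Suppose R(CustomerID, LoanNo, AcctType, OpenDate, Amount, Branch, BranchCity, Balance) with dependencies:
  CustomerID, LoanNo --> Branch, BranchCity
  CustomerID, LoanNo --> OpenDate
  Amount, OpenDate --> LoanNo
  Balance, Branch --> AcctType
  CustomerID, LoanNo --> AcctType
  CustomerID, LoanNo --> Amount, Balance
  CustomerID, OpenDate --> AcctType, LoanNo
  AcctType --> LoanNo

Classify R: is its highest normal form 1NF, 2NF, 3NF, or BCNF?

Candidate keys: {AcctType, CustomerID}, {Balance, Branch, CustomerID}, {CustomerID, LoanNo}, {CustomerID, OpenDate}. Prime attributes: {AcctType, Balance, Branch, CustomerID, LoanNo, OpenDate}.
Amount, OpenDate --> LoanNo breaks BCNF: {Amount, OpenDate}⁺ = {Amount, LoanNo, OpenDate}, so {Amount, OpenDate} is not a superkey.
But every attribute on its right side ({LoanNo}) is prime, and the same holds for every other non-superkey FD, so 3NF still holds.

3NF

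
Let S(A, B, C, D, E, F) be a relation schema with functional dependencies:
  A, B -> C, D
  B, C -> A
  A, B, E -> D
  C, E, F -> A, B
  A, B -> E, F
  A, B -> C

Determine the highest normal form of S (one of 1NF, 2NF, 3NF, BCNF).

BCNF

Candidate keys: {A, B}, {B, C}, {C, E, F}. Prime attributes: {A, B, C, E, F}.
Each dependency's left side is a superkey — BCNF holds.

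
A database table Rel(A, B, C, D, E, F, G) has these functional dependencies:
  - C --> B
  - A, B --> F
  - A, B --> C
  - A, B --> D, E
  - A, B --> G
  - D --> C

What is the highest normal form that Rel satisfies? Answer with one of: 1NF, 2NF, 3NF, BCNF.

Candidate keys: {A, B}, {A, C}, {A, D}. Prime attributes: {A, B, C, D}.
For C --> B we have {C}⁺ = {B, C}; {C} is not a superkey, so BCNF fails.
Its right-hand attributes {B} are all prime, as are those of every other non-superkey FD — the relation is in 3NF.

3NF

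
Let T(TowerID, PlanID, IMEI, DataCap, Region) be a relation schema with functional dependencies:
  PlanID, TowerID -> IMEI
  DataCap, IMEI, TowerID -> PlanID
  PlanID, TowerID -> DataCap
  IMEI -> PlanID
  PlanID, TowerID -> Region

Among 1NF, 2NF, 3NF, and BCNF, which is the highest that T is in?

Candidate keys: {IMEI, TowerID}, {PlanID, TowerID}. Prime attributes: {IMEI, PlanID, TowerID}.
For IMEI -> PlanID we have {IMEI}⁺ = {IMEI, PlanID}; {IMEI} is not a superkey, so BCNF fails.
But every attribute on its right side ({PlanID}) is prime, and the same holds for every other non-superkey FD, so 3NF still holds.

3NF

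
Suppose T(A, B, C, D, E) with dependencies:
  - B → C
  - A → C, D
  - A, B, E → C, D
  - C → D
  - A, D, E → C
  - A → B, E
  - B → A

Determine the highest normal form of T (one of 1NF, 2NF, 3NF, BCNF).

Candidate keys: {A}, {B}. Prime attributes: {A, B}.
C → D breaks BCNF: {C}⁺ = {C, D}, so {C} is not a superkey.
C → D determines the non-prime attribute {D} from a non-superkey — 3NF is violated.
All keys have size 1, which rules out partial dependencies — 2NF is satisfied.

2NF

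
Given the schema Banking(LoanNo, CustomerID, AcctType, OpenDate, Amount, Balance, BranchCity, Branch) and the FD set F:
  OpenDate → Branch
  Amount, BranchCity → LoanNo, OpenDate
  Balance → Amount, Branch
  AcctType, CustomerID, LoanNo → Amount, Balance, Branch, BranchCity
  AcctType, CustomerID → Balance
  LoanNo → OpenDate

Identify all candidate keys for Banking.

{AcctType, BranchCity, CustomerID}, {AcctType, CustomerID, LoanNo}

No FD produces {AcctType, CustomerID}, so they must be in every candidate key.
{AcctType, BranchCity, CustomerID}⁺ = {AcctType, Amount, Balance, Branch, BranchCity, CustomerID, LoanNo, OpenDate} — all of the relation — so {AcctType, BranchCity, CustomerID} is a candidate key.
{AcctType, CustomerID, LoanNo}⁺ = {AcctType, Amount, Balance, Branch, BranchCity, CustomerID, LoanNo, OpenDate} — all of the relation — so {AcctType, CustomerID, LoanNo} is a candidate key.
Any other superkey properly contains one of these, so there are no further candidate keys.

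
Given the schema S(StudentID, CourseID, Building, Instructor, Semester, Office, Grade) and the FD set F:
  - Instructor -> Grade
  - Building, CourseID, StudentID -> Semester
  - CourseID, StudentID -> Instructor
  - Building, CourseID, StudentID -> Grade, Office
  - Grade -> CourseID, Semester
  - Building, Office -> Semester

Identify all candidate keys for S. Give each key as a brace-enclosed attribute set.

{Building, CourseID, StudentID}, {Building, Grade, StudentID}, {Building, Instructor, StudentID}

{Building, StudentID} never appear on the right of any FD, so every key must include all of them.
{Building, CourseID, StudentID}⁺ = {Building, CourseID, Grade, Instructor, Office, Semester, StudentID} — all of the relation — so {Building, CourseID, StudentID} is a candidate key.
{Building, Grade, StudentID}⁺ = {Building, CourseID, Grade, Instructor, Office, Semester, StudentID} — all of the relation — so {Building, Grade, StudentID} is a candidate key.
{Building, Instructor, StudentID}⁺ = {Building, CourseID, Grade, Instructor, Office, Semester, StudentID} — all of the relation — so {Building, Instructor, StudentID} is a candidate key.
Any other superkey properly contains one of these, so there are no further candidate keys.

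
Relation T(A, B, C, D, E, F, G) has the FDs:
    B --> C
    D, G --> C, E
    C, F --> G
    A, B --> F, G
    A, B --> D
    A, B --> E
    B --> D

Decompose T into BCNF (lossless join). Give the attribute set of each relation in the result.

{A, B, F}; {B, C, D}; {B, E, G}; {B, F, G}

Candidate key of the original relation: {A, B}.
Within {A, B, C, D, E, F, G}: {B}⁺ ∩ {A, B, C, D, E, F, G} = {B, C, D}, not the whole set, so B --> C, D violates BCNF; decompose into {B, C, D} and {A, B, E, F, G}.
{B, C, D} has no BCNF violation.
Within {A, B, E, F, G}: {B, F}⁺ ∩ {A, B, E, F, G} = {B, E, F, G}, not the whole set, so B, F --> E, G violates BCNF; decompose into {B, E, F, G} and {A, B, F}.
Within {B, E, F, G}: {B, G}⁺ ∩ {B, E, F, G} = {B, E, G}, not the whole set, so B, G --> E violates BCNF; decompose into {B, E, G} and {B, F, G}.
{B, E, G} has no BCNF violation.
{B, F, G} has no BCNF violation.
{A, B, F} has no BCNF violation.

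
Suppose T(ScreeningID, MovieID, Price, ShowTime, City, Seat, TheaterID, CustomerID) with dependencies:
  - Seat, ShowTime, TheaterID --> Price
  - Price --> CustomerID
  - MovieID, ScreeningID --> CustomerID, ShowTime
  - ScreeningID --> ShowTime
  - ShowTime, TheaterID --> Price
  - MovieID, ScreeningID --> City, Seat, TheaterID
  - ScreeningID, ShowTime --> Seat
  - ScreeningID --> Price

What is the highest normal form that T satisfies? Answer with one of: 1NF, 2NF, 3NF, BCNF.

1NF

Candidate key: {MovieID, ScreeningID}. Prime attributes: {MovieID, ScreeningID}.
For Seat, ShowTime, TheaterID --> Price we have {Seat, ShowTime, TheaterID}⁺ = {CustomerID, Price, Seat, ShowTime, TheaterID}; {Seat, ShowTime, TheaterID} is not a superkey, so BCNF fails.
Because {Price} is non-prime and the left side of Seat, ShowTime, TheaterID --> Price is not a superkey, the relation is not in 3NF.
{ScreeningID} is a proper subset of the key {MovieID, ScreeningID}, and {ScreeningID}⁺ contains the non-prime attributes {CustomerID, Price, Seat, ShowTime} — a partial dependency, so 2NF is violated.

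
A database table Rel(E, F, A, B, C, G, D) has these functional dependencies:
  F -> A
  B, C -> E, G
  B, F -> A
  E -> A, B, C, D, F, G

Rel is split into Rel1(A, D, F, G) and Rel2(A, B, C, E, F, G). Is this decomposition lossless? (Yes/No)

No

Common attributes: {A, F, G}; their closure is {A, F, G}.
Rel1 ⊄ {A, F, G} and Rel2 ⊄ {A, F, G}, so the split is lossy.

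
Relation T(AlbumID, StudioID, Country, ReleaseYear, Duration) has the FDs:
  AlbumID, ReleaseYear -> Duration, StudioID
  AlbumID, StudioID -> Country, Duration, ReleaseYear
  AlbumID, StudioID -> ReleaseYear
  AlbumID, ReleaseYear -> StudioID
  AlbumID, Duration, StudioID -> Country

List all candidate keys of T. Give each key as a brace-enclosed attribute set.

No FD produces {AlbumID}, so it must be in every candidate key.
{AlbumID, ReleaseYear}⁺ = {AlbumID, Country, Duration, ReleaseYear, StudioID}, which is every attribute, so {AlbumID, ReleaseYear} is a candidate key.
{AlbumID, StudioID}⁺ = {AlbumID, Country, Duration, ReleaseYear, StudioID}, which is every attribute, so {AlbumID, StudioID} is a candidate key.
No proper subset of any of these is a key, and no other minimal superkey exists.

{AlbumID, ReleaseYear}, {AlbumID, StudioID}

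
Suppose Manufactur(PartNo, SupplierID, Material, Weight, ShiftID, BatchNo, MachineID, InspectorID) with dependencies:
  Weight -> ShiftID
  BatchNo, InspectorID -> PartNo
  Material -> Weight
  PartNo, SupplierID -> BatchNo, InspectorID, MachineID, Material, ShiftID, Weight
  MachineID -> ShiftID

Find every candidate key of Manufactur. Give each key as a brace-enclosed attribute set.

{BatchNo, InspectorID, SupplierID}, {PartNo, SupplierID}

No FD produces {SupplierID}, so it must be in every candidate key.
{PartNo, SupplierID} is a candidate key since {PartNo, SupplierID}⁺ = {BatchNo, InspectorID, MachineID, Material, PartNo, ShiftID, SupplierID, Weight} covers every attribute.
{BatchNo, InspectorID, SupplierID} is a candidate key since {BatchNo, InspectorID, SupplierID}⁺ = {BatchNo, InspectorID, MachineID, Material, PartNo, ShiftID, SupplierID, Weight} covers every attribute.
Any other superkey properly contains one of these, so there are no further candidate keys.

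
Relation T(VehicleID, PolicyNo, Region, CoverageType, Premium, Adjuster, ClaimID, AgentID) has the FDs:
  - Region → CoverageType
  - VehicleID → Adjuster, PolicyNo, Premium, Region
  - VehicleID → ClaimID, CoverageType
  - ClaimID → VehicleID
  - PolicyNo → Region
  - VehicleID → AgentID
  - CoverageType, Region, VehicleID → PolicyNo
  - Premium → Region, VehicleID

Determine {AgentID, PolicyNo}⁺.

Start with {AgentID, PolicyNo}.
PolicyNo → Region applies; add {Region} → now {AgentID, PolicyNo, Region}.
Region → CoverageType applies; add {CoverageType} → now {AgentID, CoverageType, PolicyNo, Region}.
No further FD applies.

{AgentID, CoverageType, PolicyNo, Region}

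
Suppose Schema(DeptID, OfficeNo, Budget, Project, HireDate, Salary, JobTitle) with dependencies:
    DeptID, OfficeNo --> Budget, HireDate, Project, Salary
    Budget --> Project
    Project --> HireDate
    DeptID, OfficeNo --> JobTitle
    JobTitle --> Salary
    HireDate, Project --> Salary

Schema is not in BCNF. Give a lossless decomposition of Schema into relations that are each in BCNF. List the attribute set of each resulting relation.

{Budget, DeptID, JobTitle, OfficeNo}; {Budget, Project}; {HireDate, Project, Salary}

Candidate key of the original relation: {DeptID, OfficeNo}.
Within {Budget, DeptID, HireDate, JobTitle, OfficeNo, Project, Salary}: {Budget}⁺ ∩ {Budget, DeptID, HireDate, JobTitle, OfficeNo, Project, Salary} = {Budget, HireDate, Project, Salary}, not the whole set, so Budget --> HireDate, Project, Salary violates BCNF; decompose into {Budget, HireDate, Project, Salary} and {Budget, DeptID, JobTitle, OfficeNo}.
Within {Budget, HireDate, Project, Salary}: {Project}⁺ ∩ {Budget, HireDate, Project, Salary} = {HireDate, Project, Salary}, not the whole set, so Project --> HireDate, Salary violates BCNF; decompose into {HireDate, Project, Salary} and {Budget, Project}.
{HireDate, Project, Salary} has no BCNF violation.
{Budget, Project} has no BCNF violation.
{Budget, DeptID, JobTitle, OfficeNo} has no BCNF violation.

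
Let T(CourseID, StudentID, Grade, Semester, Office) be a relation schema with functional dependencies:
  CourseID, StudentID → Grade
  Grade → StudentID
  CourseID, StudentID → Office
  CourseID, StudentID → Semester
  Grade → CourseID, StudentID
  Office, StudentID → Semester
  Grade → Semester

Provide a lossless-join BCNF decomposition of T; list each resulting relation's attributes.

Candidate keys of the original relation: {CourseID, StudentID}, {Grade}.
{CourseID, Grade, Office, Semester, StudentID}: {Office, StudentID} determines {Office, Semester, StudentID} here but is not a superkey — split on Office, StudentID → Semester, giving {Office, Semester, StudentID} and {CourseID, Grade, Office, StudentID}.
{Office, Semester, StudentID} is in BCNF.
{CourseID, Grade, Office, StudentID} is in BCNF.

{CourseID, Grade, Office, StudentID}; {Office, Semester, StudentID}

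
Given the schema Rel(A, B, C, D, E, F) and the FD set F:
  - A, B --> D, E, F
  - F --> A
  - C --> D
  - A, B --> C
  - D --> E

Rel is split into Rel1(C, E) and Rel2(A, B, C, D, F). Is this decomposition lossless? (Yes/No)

The shared attributes are {C} and {C}⁺ = {C, D, E}.
Since Rel1 ⊆ {C, D, E}, the intersection is a superkey of Rel1; the decomposition is lossless.

Yes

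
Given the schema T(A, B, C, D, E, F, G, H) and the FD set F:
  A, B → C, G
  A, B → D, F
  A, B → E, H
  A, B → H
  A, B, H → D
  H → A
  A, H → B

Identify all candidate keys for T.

{A, B}, {H}

Closure of {H} is {A, B, C, D, E, F, G, H}, the whole schema; {H} is a candidate key.
Closure of {A, B} is {A, B, C, D, E, F, G, H}, the whole schema; {A, B} is a candidate key.
No proper subset of any of these is a key, and no other minimal superkey exists.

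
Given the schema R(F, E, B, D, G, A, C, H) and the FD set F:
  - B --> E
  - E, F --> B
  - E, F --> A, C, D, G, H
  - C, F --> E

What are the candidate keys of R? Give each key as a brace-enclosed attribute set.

{F} never appears on the right of any FD, so every key must include it.
{B, F}⁺ = {A, B, C, D, E, F, G, H}, which is every attribute, so {B, F} is a candidate key.
{C, F}⁺ = {A, B, C, D, E, F, G, H}, which is every attribute, so {C, F} is a candidate key.
{E, F}⁺ = {A, B, C, D, E, F, G, H}, which is every attribute, so {E, F} is a candidate key.
No proper subset of any of these is a key, and no other minimal superkey exists.

{B, F}, {C, F}, {E, F}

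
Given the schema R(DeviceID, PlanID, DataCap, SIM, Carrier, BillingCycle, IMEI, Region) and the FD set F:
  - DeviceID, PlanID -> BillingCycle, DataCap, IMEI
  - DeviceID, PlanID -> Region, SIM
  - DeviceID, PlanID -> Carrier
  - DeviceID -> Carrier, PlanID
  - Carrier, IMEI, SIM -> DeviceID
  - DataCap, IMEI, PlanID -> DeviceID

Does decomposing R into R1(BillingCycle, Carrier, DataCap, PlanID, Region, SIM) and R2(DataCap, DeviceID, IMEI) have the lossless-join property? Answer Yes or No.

No

Common attributes: {DataCap}; their closure is {DataCap}.
Neither R1 nor R2 is contained in that closure, so the decomposition is lossy.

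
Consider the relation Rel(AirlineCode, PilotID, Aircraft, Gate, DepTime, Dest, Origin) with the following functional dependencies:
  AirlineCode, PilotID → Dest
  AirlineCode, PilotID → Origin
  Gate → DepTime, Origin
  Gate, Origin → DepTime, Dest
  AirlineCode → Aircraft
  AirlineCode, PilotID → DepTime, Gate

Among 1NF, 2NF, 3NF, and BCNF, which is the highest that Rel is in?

1NF

Candidate key: {AirlineCode, PilotID}. Prime attributes: {AirlineCode, PilotID}.
Gate → DepTime, Origin breaks BCNF: {Gate}⁺ = {DepTime, Dest, Gate, Origin}, so {Gate} is not a superkey.
Gate → DepTime, Origin determines the non-prime attributes {DepTime, Origin} from a non-superkey — 3NF is violated.
Since {AirlineCode} ⊂ {AirlineCode, PilotID} and {AirlineCode}⁺ ⊇ {Aircraft} with {Aircraft} non-prime, there is a partial dependency; 2NF fails.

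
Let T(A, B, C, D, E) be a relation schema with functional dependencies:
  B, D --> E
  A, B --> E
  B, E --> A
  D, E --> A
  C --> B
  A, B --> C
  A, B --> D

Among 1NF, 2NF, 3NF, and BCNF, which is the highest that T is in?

3NF

Candidate keys: {A, B}, {A, C}, {B, D}, {B, E}, {C, D}, {C, E}. Prime attributes: {A, B, C, D, E}.
For D, E --> A we have {D, E}⁺ = {A, D, E}; {D, E} is not a superkey, so BCNF fails.
Its right-hand attributes {A} are all prime, as are those of every other non-superkey FD — the relation is in 3NF.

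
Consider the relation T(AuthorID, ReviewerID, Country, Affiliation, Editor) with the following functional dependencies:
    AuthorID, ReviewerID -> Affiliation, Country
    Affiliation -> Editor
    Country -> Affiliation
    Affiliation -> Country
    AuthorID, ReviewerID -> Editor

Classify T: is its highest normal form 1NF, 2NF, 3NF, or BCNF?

2NF

Candidate key: {AuthorID, ReviewerID}. Prime attributes: {AuthorID, ReviewerID}.
For Affiliation -> Editor we have {Affiliation}⁺ = {Affiliation, Country, Editor}; {Affiliation} is not a superkey, so BCNF fails.
Affiliation -> Editor determines the non-prime attribute {Editor} from a non-superkey — 3NF is violated.
No proper subset of a key has a non-prime attribute in its closure, so there is no partial dependency; 2NF holds.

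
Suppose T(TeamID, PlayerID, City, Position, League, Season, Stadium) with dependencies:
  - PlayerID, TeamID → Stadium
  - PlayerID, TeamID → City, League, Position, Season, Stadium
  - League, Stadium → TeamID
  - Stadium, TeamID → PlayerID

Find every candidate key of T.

{League, Stadium}, {PlayerID, TeamID}, {Stadium, TeamID}

{League, Stadium}⁺ = {City, League, PlayerID, Position, Season, Stadium, TeamID}, which is every attribute, so {League, Stadium} is a candidate key.
{PlayerID, TeamID}⁺ = {City, League, PlayerID, Position, Season, Stadium, TeamID}, which is every attribute, so {PlayerID, TeamID} is a candidate key.
{Stadium, TeamID}⁺ = {City, League, PlayerID, Position, Season, Stadium, TeamID}, which is every attribute, so {Stadium, TeamID} is a candidate key.
No proper subset of any of these is a key, and no other minimal superkey exists.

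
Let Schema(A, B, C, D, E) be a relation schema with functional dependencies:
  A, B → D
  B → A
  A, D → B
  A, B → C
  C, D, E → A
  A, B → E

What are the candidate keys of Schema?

{B} is a candidate key since {B}⁺ = {A, B, C, D, E} covers every attribute.
{A, D} is a candidate key since {A, D}⁺ = {A, B, C, D, E} covers every attribute.
{C, D, E} is a candidate key since {C, D, E}⁺ = {A, B, C, D, E} covers every attribute.
These are minimal and exhaustive — every other superkey contains one of them.

{A, D}, {B}, {C, D, E}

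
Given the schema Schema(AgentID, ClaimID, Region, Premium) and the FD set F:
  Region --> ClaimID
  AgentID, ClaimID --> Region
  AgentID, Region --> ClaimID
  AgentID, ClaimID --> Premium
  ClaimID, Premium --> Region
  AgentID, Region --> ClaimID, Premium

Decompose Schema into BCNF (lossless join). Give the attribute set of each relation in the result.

Candidate keys of the original relation: {AgentID, ClaimID}, {AgentID, Region}.
Within {AgentID, ClaimID, Premium, Region}: {Region}⁺ ∩ {AgentID, ClaimID, Premium, Region} = {ClaimID, Region}, not the whole set, so Region --> ClaimID violates BCNF; decompose into {ClaimID, Region} and {AgentID, Premium, Region}.
{ClaimID, Region} is in BCNF.
{AgentID, Premium, Region} is in BCNF.

{AgentID, Premium, Region}; {ClaimID, Region}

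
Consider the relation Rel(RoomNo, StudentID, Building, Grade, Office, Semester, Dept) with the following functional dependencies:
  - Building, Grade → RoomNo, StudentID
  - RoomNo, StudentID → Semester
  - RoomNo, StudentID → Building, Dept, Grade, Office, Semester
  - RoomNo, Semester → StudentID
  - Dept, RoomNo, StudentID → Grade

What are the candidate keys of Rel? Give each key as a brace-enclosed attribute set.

{Building, Grade} is a candidate key since {Building, Grade}⁺ = {Building, Dept, Grade, Office, RoomNo, Semester, StudentID} covers every attribute.
{RoomNo, Semester} is a candidate key since {RoomNo, Semester}⁺ = {Building, Dept, Grade, Office, RoomNo, Semester, StudentID} covers every attribute.
{RoomNo, StudentID} is a candidate key since {RoomNo, StudentID}⁺ = {Building, Dept, Grade, Office, RoomNo, Semester, StudentID} covers every attribute.
No proper subset of any of these is a key, and no other minimal superkey exists.

{Building, Grade}, {RoomNo, Semester}, {RoomNo, StudentID}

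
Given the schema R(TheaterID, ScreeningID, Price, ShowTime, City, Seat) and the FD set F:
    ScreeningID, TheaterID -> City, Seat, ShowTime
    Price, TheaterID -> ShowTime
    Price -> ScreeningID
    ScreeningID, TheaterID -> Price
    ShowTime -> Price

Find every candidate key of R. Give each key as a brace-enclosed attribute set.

Attributes never on any right-hand side: {TheaterID} — every candidate key must contain it.
{Price, TheaterID}⁺ = {City, Price, ScreeningID, Seat, ShowTime, TheaterID}, which is every attribute, so {Price, TheaterID} is a candidate key.
{ScreeningID, TheaterID}⁺ = {City, Price, ScreeningID, Seat, ShowTime, TheaterID}, which is every attribute, so {ScreeningID, TheaterID} is a candidate key.
{ShowTime, TheaterID}⁺ = {City, Price, ScreeningID, Seat, ShowTime, TheaterID}, which is every attribute, so {ShowTime, TheaterID} is a candidate key.
These are minimal and exhaustive — every other superkey contains one of them.

{Price, TheaterID}, {ScreeningID, TheaterID}, {ShowTime, TheaterID}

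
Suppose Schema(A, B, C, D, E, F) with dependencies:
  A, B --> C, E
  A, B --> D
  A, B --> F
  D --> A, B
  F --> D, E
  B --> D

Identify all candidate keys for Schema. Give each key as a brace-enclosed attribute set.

{B}, {D}, {F}

{B}⁺ = {A, B, C, D, E, F}, which is every attribute, so {B} is a candidate key.
{D}⁺ = {A, B, C, D, E, F}, which is every attribute, so {D} is a candidate key.
{F}⁺ = {A, B, C, D, E, F}, which is every attribute, so {F} is a candidate key.
No proper subset of any of these is a key, and no other minimal superkey exists.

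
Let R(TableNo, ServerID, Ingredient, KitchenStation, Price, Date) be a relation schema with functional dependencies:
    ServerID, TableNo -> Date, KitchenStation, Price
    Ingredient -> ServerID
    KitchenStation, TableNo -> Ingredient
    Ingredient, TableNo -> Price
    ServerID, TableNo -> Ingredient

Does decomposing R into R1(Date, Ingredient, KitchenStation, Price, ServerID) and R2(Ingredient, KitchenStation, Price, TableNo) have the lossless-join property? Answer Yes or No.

No

Common attributes: {Ingredient, KitchenStation, Price}; their closure is {Ingredient, KitchenStation, Price, ServerID}.
R1 ⊄ {Ingredient, KitchenStation, Price, ServerID} and R2 ⊄ {Ingredient, KitchenStation, Price, ServerID}, so the split is lossy.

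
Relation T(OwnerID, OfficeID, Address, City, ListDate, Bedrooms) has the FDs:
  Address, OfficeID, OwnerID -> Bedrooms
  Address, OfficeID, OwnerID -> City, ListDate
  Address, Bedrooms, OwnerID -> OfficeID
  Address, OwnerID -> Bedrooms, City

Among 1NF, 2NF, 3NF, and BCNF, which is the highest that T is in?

Candidate key: {Address, OwnerID}. Prime attributes: {Address, OwnerID}.
Every FD has a superkey on the left, so the relation is in BCNF.

BCNF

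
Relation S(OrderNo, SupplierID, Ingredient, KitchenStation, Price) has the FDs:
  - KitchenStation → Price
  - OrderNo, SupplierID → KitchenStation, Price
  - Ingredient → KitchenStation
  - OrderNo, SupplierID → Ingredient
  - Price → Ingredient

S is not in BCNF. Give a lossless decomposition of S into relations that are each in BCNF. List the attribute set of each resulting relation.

Candidate key of the original relation: {OrderNo, SupplierID}.
Within {Ingredient, KitchenStation, OrderNo, Price, SupplierID}: {KitchenStation}⁺ ∩ {Ingredient, KitchenStation, OrderNo, Price, SupplierID} = {Ingredient, KitchenStation, Price}, not the whole set, so KitchenStation → Ingredient, Price violates BCNF; decompose into {Ingredient, KitchenStation, Price} and {KitchenStation, OrderNo, SupplierID}.
{Ingredient, KitchenStation, Price} has no BCNF violation.
{KitchenStation, OrderNo, SupplierID} has no BCNF violation.

{Ingredient, KitchenStation, Price}; {KitchenStation, OrderNo, SupplierID}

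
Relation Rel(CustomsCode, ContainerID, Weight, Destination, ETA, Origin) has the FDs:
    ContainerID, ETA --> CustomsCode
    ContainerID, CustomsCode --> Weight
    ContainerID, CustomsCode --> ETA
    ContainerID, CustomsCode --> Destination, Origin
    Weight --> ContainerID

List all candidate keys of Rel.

{ContainerID, CustomsCode}, {ContainerID, ETA}, {CustomsCode, Weight}, {ETA, Weight}

{ContainerID, CustomsCode}⁺ = {ContainerID, CustomsCode, Destination, ETA, Origin, Weight} — all of the relation — so {ContainerID, CustomsCode} is a candidate key.
{ContainerID, ETA}⁺ = {ContainerID, CustomsCode, Destination, ETA, Origin, Weight} — all of the relation — so {ContainerID, ETA} is a candidate key.
{CustomsCode, Weight}⁺ = {ContainerID, CustomsCode, Destination, ETA, Origin, Weight} — all of the relation — so {CustomsCode, Weight} is a candidate key.
{ETA, Weight}⁺ = {ContainerID, CustomsCode, Destination, ETA, Origin, Weight} — all of the relation — so {ETA, Weight} is a candidate key.
Any other superkey properly contains one of these, so there are no further candidate keys.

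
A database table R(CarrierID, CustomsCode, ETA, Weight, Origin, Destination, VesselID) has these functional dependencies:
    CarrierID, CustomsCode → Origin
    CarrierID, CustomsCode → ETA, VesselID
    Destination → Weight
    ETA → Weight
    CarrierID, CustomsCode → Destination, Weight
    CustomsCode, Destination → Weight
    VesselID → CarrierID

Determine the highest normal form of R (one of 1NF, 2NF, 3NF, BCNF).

Candidate keys: {CarrierID, CustomsCode}, {CustomsCode, VesselID}. Prime attributes: {CarrierID, CustomsCode, VesselID}.
Destination → Weight: {Destination}⁺ = {Destination, Weight}, which is not all of the attributes, so the left side is not a superkey — BCNF is violated.
Because {Weight} is non-prime and the left side of Destination → Weight is not a superkey, the relation is not in 3NF.
No non-prime attribute depends on a proper subset of any candidate key, so 2NF holds.

2NF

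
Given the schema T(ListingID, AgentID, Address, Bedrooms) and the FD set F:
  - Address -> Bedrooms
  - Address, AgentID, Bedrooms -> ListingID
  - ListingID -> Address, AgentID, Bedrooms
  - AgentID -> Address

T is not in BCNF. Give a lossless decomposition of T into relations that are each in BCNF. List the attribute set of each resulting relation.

Candidate keys of the original relation: {AgentID}, {ListingID}.
Within {Address, AgentID, Bedrooms, ListingID}: {Address}⁺ ∩ {Address, AgentID, Bedrooms, ListingID} = {Address, Bedrooms}, not the whole set, so Address -> Bedrooms violates BCNF; decompose into {Address, Bedrooms} and {Address, AgentID, ListingID}.
{Address, Bedrooms} is in BCNF.
{Address, AgentID, ListingID} is in BCNF.

{Address, AgentID, ListingID}; {Address, Bedrooms}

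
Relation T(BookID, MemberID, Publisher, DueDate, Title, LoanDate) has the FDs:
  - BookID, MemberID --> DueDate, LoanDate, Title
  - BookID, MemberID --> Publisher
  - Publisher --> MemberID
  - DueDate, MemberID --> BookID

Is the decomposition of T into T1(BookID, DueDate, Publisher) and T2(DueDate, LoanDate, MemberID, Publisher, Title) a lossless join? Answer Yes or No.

T1 ∩ T2 = {DueDate, Publisher}; its closure under F is {BookID, DueDate, LoanDate, MemberID, Publisher, Title}.
This includes all of T1, so the common attributes are a superkey of T1 — the join is lossless.

Yes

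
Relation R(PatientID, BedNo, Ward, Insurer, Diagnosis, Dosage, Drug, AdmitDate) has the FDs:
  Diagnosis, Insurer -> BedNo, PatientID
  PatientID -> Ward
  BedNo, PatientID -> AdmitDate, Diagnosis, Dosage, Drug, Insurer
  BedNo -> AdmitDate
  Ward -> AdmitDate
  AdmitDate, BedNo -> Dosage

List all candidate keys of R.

{BedNo, PatientID}, {Diagnosis, Insurer}

{BedNo, PatientID} is a candidate key since {BedNo, PatientID}⁺ = {AdmitDate, BedNo, Diagnosis, Dosage, Drug, Insurer, PatientID, Ward} covers every attribute.
{Diagnosis, Insurer} is a candidate key since {Diagnosis, Insurer}⁺ = {AdmitDate, BedNo, Diagnosis, Dosage, Drug, Insurer, PatientID, Ward} covers every attribute.
These are minimal and exhaustive — every other superkey contains one of them.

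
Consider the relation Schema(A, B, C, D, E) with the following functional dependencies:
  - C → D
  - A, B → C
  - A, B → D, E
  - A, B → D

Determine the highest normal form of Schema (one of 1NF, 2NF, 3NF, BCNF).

Candidate key: {A, B}. Prime attributes: {A, B}.
C → D: {C}⁺ = {C, D}, which is not all of the attributes, so the left side is not a superkey — BCNF is violated.
C → D has non-prime {D} on the right and a non-superkey on the left, so 3NF fails.
Checking every proper subset of each key, none determines a non-prime attribute — 2NF is satisfied.

2NF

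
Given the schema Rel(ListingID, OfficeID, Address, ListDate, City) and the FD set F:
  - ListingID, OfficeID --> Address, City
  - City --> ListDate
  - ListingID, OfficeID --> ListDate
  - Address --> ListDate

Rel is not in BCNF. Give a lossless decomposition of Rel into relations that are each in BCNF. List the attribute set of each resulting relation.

Candidate key of the original relation: {ListingID, OfficeID}.
Within {Address, City, ListDate, ListingID, OfficeID}: {City}⁺ ∩ {Address, City, ListDate, ListingID, OfficeID} = {City, ListDate}, not the whole set, so City --> ListDate violates BCNF; decompose into {City, ListDate} and {Address, City, ListingID, OfficeID}.
{City, ListDate} has no BCNF violation.
{Address, City, ListingID, OfficeID} has no BCNF violation.

{Address, City, ListingID, OfficeID}; {City, ListDate}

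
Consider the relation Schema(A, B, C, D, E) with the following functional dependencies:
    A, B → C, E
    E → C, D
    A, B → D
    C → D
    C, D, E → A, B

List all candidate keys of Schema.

{A, B}, {E}

{E}⁺ = {A, B, C, D, E} — all of the relation — so {E} is a candidate key.
{A, B}⁺ = {A, B, C, D, E} — all of the relation — so {A, B} is a candidate key.
These are minimal and exhaustive — every other superkey contains one of them.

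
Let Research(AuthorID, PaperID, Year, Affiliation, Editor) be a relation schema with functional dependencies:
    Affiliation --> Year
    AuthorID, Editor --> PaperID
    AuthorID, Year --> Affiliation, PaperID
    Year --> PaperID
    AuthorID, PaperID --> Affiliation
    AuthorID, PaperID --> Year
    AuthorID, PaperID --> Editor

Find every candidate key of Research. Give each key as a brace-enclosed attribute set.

{Affiliation, AuthorID}, {AuthorID, Editor}, {AuthorID, PaperID}, {AuthorID, Year}

{AuthorID} never appears on the right of any FD, so every key must include it.
{Affiliation, AuthorID} is a candidate key since {Affiliation, AuthorID}⁺ = {Affiliation, AuthorID, Editor, PaperID, Year} covers every attribute.
{AuthorID, Editor} is a candidate key since {AuthorID, Editor}⁺ = {Affiliation, AuthorID, Editor, PaperID, Year} covers every attribute.
{AuthorID, PaperID} is a candidate key since {AuthorID, PaperID}⁺ = {Affiliation, AuthorID, Editor, PaperID, Year} covers every attribute.
{AuthorID, Year} is a candidate key since {AuthorID, Year}⁺ = {Affiliation, AuthorID, Editor, PaperID, Year} covers every attribute.
No proper subset of any of these is a key, and no other minimal superkey exists.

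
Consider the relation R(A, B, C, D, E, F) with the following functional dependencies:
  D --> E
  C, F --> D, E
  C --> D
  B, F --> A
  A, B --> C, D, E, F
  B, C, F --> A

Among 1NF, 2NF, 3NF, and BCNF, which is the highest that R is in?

Candidate keys: {A, B}, {B, F}. Prime attributes: {A, B, F}.
For D --> E we have {D}⁺ = {D, E}; {D} is not a superkey, so BCNF fails.
Because {E} is non-prime and the left side of D --> E is not a superkey, the relation is not in 3NF.
Checking every proper subset of each key, none determines a non-prime attribute — 2NF is satisfied.

2NF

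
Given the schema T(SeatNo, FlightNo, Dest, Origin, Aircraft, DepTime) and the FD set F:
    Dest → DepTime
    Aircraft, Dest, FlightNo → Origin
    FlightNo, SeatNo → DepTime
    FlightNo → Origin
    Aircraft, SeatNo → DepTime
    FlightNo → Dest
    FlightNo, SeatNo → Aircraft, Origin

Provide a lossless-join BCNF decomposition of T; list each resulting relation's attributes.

Candidate key of the original relation: {FlightNo, SeatNo}.
{Aircraft, DepTime, Dest, FlightNo, Origin, SeatNo}: {Dest} determines {DepTime, Dest} here but is not a superkey — split on Dest → DepTime, giving {DepTime, Dest} and {Aircraft, Dest, FlightNo, Origin, SeatNo}.
{DepTime, Dest} has no BCNF violation.
{Aircraft, Dest, FlightNo, Origin, SeatNo}: {Aircraft, Dest, FlightNo} determines {Aircraft, Dest, FlightNo, Origin} here but is not a superkey — split on Aircraft, Dest, FlightNo → Origin, giving {Aircraft, Dest, FlightNo, Origin} and {Aircraft, Dest, FlightNo, SeatNo}.
{Aircraft, Dest, FlightNo, Origin}: {FlightNo} determines {Dest, FlightNo, Origin} here but is not a superkey — split on FlightNo → Dest, Origin, giving {Dest, FlightNo, Origin} and {Aircraft, FlightNo}.
{Dest, FlightNo, Origin} has no BCNF violation.
{Aircraft, FlightNo} has no BCNF violation.
{Aircraft, Dest, FlightNo, SeatNo}: {FlightNo} determines {Dest, FlightNo} here but is not a superkey — split on FlightNo → Dest, giving {Dest, FlightNo} and {Aircraft, FlightNo, SeatNo}.
{Dest, FlightNo} has no BCNF violation.
{Aircraft, FlightNo, SeatNo} has no BCNF violation.

{Aircraft, FlightNo, SeatNo}; {DepTime, Dest}; {Dest, FlightNo, Origin}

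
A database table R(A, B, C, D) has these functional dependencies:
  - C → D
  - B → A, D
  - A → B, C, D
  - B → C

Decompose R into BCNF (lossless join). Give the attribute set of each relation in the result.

{A, B, C}; {C, D}

Candidate keys of the original relation: {A}, {B}.
In {A, B, C, D}, {C} is not a superkey ({C}⁺ restricted to this set is {C, D}), so split on C → D into {C, D} and {A, B, C}.
{C, D}: every determinant is a superkey — BCNF.
{A, B, C}: every determinant is a superkey — BCNF.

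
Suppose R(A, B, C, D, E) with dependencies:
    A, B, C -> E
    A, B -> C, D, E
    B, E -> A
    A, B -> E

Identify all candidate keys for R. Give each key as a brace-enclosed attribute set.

{A, B}, {B, E}

No FD produces {B}, so it must be in every candidate key.
Closure of {A, B} is {A, B, C, D, E}, the whole schema; {A, B} is a candidate key.
Closure of {B, E} is {A, B, C, D, E}, the whole schema; {B, E} is a candidate key.
No proper subset of any of these is a key, and no other minimal superkey exists.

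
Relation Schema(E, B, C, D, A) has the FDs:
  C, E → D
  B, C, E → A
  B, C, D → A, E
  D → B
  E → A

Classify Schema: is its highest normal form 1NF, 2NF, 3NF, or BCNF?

Candidate keys: {C, D}, {C, E}. Prime attributes: {C, D, E}.
D → B breaks BCNF: {D}⁺ = {B, D}, so {D} is not a superkey.
Because {B} is non-prime and the left side of D → B is not a superkey, the relation is not in 3NF.
The proper key subset {D} of {C, D} determines non-prime {B}, so the relation is not even in 2NF.

1NF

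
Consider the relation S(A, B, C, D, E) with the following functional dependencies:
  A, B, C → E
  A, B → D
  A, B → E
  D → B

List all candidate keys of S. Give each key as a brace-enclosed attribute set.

No FD produces {A, C}, so they must be in every candidate key.
{A, B, C}⁺ = {A, B, C, D, E}, which is every attribute, so {A, B, C} is a candidate key.
{A, C, D}⁺ = {A, B, C, D, E}, which is every attribute, so {A, C, D} is a candidate key.
No proper subset of any of these is a key, and no other minimal superkey exists.

{A, B, C}, {A, C, D}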